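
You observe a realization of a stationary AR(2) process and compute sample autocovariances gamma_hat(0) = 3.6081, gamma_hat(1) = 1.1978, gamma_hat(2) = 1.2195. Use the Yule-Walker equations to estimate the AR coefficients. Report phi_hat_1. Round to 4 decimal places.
\hat\phi_{1} = 0.2470

The Yule-Walker equations for an AR(p) process read, in matrix form,
  Gamma_p phi = r_p,   with   (Gamma_p)_{ij} = gamma(|i - j|),
                       (r_p)_i = gamma(i),   i,j = 1..p.
Substitute the sample gammas (Toeplitz matrix and right-hand side of size 2):
  Gamma_p = [[3.6081, 1.1978], [1.1978, 3.6081]]
  r_p     = [1.1978, 1.2195]
Written out:
  3.6081 phi_1 + 1.1978 phi_2 = 1.1978
  1.1978 phi_1 + 3.6081 phi_2 = 1.2195
Solve by Cramer's rule:
  det = gamma(0)^2 - gamma(1)^2 = (3.6081)^2 - (1.1978)^2 = 13.01838561 - 1.43472484 = 11.58366077
  phi_hat_1 = [gamma(1) gamma(0) - gamma(1) gamma(2)] / det = [(1.1978)(3.6081) - (1.1978)(1.2195)] / 11.58366077 = 2.86106508 / 11.58366077 = 0.247
  phi_hat_2 = [gamma(0) gamma(2) - gamma(1)^2] / det = [(3.6081)(1.2195) - (1.1978)^2] / 11.58366077 = 2.96535311 / 11.58366077 = 0.256
So phi_hat = [0.2470, 0.2560].
Therefore phi_hat_1 = 0.2470.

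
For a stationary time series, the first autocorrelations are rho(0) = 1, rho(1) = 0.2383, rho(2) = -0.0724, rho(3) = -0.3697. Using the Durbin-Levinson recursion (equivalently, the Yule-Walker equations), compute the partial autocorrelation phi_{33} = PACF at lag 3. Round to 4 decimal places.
\phi_{33} = -0.3430

The PACF at lag k is phi_{kk}, the last component of the solution
to the Yule-Walker system G_k phi = r_k where
  (G_k)_{ij} = rho(|i - j|), (r_k)_i = rho(i), i,j = 1..k.
Equivalently, Durbin-Levinson gives phi_{kk} iteratively:
  phi_{11} = rho(1)
  phi_{kk} = [rho(k) - sum_{j=1..k-1} phi_{k-1,j} rho(k-j)]
            / [1 - sum_{j=1..k-1} phi_{k-1,j} rho(j)],
  phi_{k,j} = phi_{k-1,j} - phi_{kk} phi_{k-1,k-j},  j = 1..k-1.
Step k = 1:
  phi_11 = rho(1) = 0.2383.
Step k = 2:
  phi_22 = [rho(2) - phi_11 rho(1)] / [1 - phi_11 rho(1)] = [-0.0724 - (0.2383)(0.2383)] / [1 - (0.2383)(0.2383)]
         = -0.12918689 / 0.94321311 = -0.136965.
  Update: phi_21 = phi_11 - phi_22 phi_11 = 0.2383 - (-0.136965)(0.2383) = 0.270939.
Step k = 3:
  phi_33 = [rho(3) - phi_21 rho(2) - phi_22 rho(1)] / [1 - phi_21 rho(1) - phi_22 rho(2)]
    numerator   = -0.3697 - (0.270939)(-0.0724) - (-0.136965)(0.2383) = -0.31744535
    denominator = 1 - (0.270939)(0.2383) - (-0.136965)(-0.0724) = 0.92551907
  phi_33 = -0.31744535 / 0.92551907 = -0.343.
Therefore phi_{33} = -0.3430.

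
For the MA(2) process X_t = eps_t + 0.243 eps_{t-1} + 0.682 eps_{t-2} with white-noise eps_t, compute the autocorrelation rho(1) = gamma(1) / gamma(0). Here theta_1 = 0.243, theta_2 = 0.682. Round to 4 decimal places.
\rho(1) = 0.2682

For an MA(q) process with theta_0 = 1, the autocovariance is
  gamma(k) = sigma^2 * sum_{i=0..q-k} theta_i * theta_{i+k},
and rho(k) = gamma(k) / gamma(0). Sigma^2 cancels.
  numerator   = (1)*(0.243) + (0.243)*(0.682) = 0.408726.
  denominator = (1)^2 + (0.243)^2 + (0.682)^2 = 1.524173.
  rho(1) = 0.408726 / 1.524173 = 0.2682.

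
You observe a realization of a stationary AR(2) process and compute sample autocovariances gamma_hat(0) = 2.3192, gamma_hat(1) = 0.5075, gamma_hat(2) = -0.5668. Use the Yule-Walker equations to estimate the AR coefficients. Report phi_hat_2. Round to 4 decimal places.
\hat\phi_{2} = -0.3070

The Yule-Walker equations for an AR(p) process read, in matrix form,
  Gamma_p phi = r_p,   with   (Gamma_p)_{ij} = gamma(|i - j|),
                       (r_p)_i = gamma(i),   i,j = 1..p.
Substitute the sample gammas (Toeplitz matrix and right-hand side of size 2):
  Gamma_p = [[2.3192, 0.5075], [0.5075, 2.3192]]
  r_p     = [0.5075, -0.5668]
Written out:
  2.3192 phi_1 + 0.5075 phi_2 = 0.5075
  0.5075 phi_1 + 2.3192 phi_2 = -0.5668
Solve by Cramer's rule:
  det = gamma(0)^2 - gamma(1)^2 = (2.3192)^2 - (0.5075)^2 = 5.37868864 - 0.25755625 = 5.12113239
  phi_hat_1 = [gamma(1) gamma(0) - gamma(1) gamma(2)] / det = [(0.5075)(2.3192) - (0.5075)(-0.5668)] / 5.12113239 = 1.464645 / 5.12113239 = 0.286
  phi_hat_2 = [gamma(0) gamma(2) - gamma(1)^2] / det = [(2.3192)(-0.5668) - (0.5075)^2] / 5.12113239 = -1.57207881 / 5.12113239 = -0.307
So phi_hat = [0.2860, -0.3070].
Therefore phi_hat_2 = -0.3070.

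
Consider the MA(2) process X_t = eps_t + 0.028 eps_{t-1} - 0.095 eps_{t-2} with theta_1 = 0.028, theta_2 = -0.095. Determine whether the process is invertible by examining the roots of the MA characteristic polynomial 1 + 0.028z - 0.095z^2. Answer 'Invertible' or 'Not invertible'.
\text{Invertible}

The MA(q) characteristic polynomial is P(z) = 1 + 0.028z - 0.095z^2.
Invertibility requires all roots to lie outside the unit circle, i.e. |z| > 1 for every root.
Set 1 + (0.028) z + (-0.095) z^2 = 0, i.e. a z^2 + b z + c = 0 with a = -0.095, b = 0.028, c = 1.
Discriminant D = b^2 - 4ac = (0.028)^2 - 4*(-0.095)*1 = 0.000784 - (-0.38) = 0.380784.
D >= 0, so the roots are real: z = (-b +/- sqrt(D)) / (2a) = (-0.028 +/- 0.617077) / (-0.19).
  z_1 = (-0.028 + 0.617077) / (-0.19) = -3.1004,   |z_1| = 3.1004.
  z_2 = (-0.028 - 0.617077) / (-0.19) = 3.3951,   |z_2| = 3.3951.
Moduli of all roots: 3.1004, 3.3951.
All moduli strictly greater than 1? Yes.
Verdict: Invertible.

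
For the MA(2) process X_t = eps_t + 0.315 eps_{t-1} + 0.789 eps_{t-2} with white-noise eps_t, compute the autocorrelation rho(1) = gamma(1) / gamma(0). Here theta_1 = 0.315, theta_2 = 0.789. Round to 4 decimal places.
\rho(1) = 0.3273

For an MA(q) process with theta_0 = 1, the autocovariance is
  gamma(k) = sigma^2 * sum_{i=0..q-k} theta_i * theta_{i+k},
and rho(k) = gamma(k) / gamma(0). Sigma^2 cancels.
  numerator   = (1)*(0.315) + (0.315)*(0.789) = 0.563535.
  denominator = (1)^2 + (0.315)^2 + (0.789)^2 = 1.721746.
  rho(1) = 0.563535 / 1.721746 = 0.3273.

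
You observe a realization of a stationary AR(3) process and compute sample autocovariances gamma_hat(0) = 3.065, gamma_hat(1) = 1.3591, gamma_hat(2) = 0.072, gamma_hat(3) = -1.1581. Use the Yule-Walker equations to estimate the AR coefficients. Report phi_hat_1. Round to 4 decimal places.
\hat\phi_{1} = 0.4560

The Yule-Walker equations for an AR(p) process read, in matrix form,
  Gamma_p phi = r_p,   with   (Gamma_p)_{ij} = gamma(|i - j|),
                       (r_p)_i = gamma(i),   i,j = 1..p.
Substitute the sample gammas (Toeplitz matrix and right-hand side of size 3):
  Gamma_p = [[3.065, 1.3591, 0.072], [1.3591, 3.065, 1.3591], [0.072, 1.3591, 3.065]]
  r_p     = [1.3591, 0.072, -1.1581]
Written out (R1..R3):
  (R1) 3.065 phi_1 + 1.3591 phi_2 + 0.072 phi_3 = 1.3591
  (R2) 1.3591 phi_1 + 3.065 phi_2 + 1.3591 phi_3 = 0.072
  (R3) 0.072 phi_1 + 1.3591 phi_2 + 3.065 phi_3 = -1.1581
Gaussian elimination:
  R2 <- R2 - (1.3591/3.065) R1 = R2 - (0.443426) R1:  2.46234 phi_2 + 1.327173 phi_3 = -0.53066
  R3 <- R3 - (0.072/3.065) R1 = R3 - (0.023491) R1:  1.327173 phi_2 + 3.063309 phi_3 = -1.190027
  R3 <- R3 - (1.327173/2.46234) R2 = R3 - (0.538989) R2:  2.347977 phi_3 = -0.904007
Back-substitution:
  phi_hat_3 = -0.904007 / 2.347977 = -0.385015
  phi_hat_2 = (-0.53066 - (1.327173)(-0.385015)) / 2.46234 = -0.007992
  phi_hat_1 = (1.3591 - (1.3591)(-0.007992) - (0.072)(-0.385015)) / 3.065 = 0.456014
So phi_hat = [0.4560, -0.0080, -0.3850].
Therefore phi_hat_1 = 0.4560.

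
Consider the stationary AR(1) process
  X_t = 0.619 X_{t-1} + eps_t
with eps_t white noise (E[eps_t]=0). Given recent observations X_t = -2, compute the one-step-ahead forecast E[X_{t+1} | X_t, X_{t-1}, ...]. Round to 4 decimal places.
E[X_{t+1} \mid \mathcal F_t] = -1.2380

For an AR(p) model X_t = c + sum_i phi_i X_{t-i} + eps_t, the
one-step-ahead conditional mean is
  E[X_{t+1} | X_t, ...] = c + sum_i phi_i X_{t+1-i}.
Substitute known values:
  E[X_{t+1} | ...] = (0.619) * (-2)
                   = -1.2380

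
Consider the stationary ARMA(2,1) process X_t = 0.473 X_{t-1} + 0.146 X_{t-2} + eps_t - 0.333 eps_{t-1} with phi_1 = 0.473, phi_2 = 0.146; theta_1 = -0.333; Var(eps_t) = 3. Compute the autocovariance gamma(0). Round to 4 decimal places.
\gamma(0) = 3.2810

Multiply the model equation by X_{t-k} and take expectations. With theta_0 = psi_0 = 1 and psi_j the MA(infinity) weights, this gives
  gamma(k) - sum_i phi_i gamma(k-i) = c_k,
  c_k = sigma^2 * sum_{j=k..q} theta_j psi_{j-k}   (c_k = 0 for k > q),
using gamma(-m) = gamma(m).
psi-weights needed (psi_j = theta_j + sum_i phi_i psi_{j-i}):
  psi_1 = theta_1 + phi_1 = -0.333 + (0.473) = 0.14
Right-hand sides:
  c_0 = sigma^2 (1 + theta_1 psi_1) = 3 * (1 + (-0.333)(0.14)) = 3 * 0.95338 = 2.86014
  c_1 = sigma^2 theta_1 = 3 * (-0.333) = -0.999
  c_2 = 0
Equations for k = 0, 1, 2 (AR order 2, c_2 = 0):
  (E0) gamma(0) = phi_1 gamma(1) + phi_2 gamma(2) + c_0
  (E1) gamma(1) = phi_1 gamma(0) + phi_2 gamma(1) + c_1
  (E2) gamma(2) = phi_1 gamma(1) + phi_2 gamma(0)
From (E1): gamma(1) = A gamma(0) + B with
  A = phi_1 / (1 - phi_2) = 0.473 / 0.854 = 0.553864,   B = c_1 / (1 - phi_2) = -0.999 / 0.854 = -1.169789.
Insert (E2) into (E0): gamma(0) (1 - phi_2^2) = phi_1 (1 + phi_2) gamma(1) + c_0.
  phi_1 (1 + phi_2) = (0.473)(1.146) = 0.542058,   1 - phi_2^2 = 0.978684.
Replace gamma(1) by A gamma(0) + B and collect gamma(0):
  gamma(0) [0.978684 - (0.542058)(0.553864)] = (0.542058)(-1.169789) + 2.86014
  gamma(0) * 0.678457 = 2.226046
  gamma(0) = 2.226046 / 0.678457 = 3.28104.
Therefore gamma(0) = 3.2810 (to 4 decimal places).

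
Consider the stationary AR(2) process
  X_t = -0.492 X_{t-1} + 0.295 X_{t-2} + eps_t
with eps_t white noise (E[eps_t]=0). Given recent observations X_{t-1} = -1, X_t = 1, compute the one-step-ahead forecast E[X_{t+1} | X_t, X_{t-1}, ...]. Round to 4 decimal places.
E[X_{t+1} \mid \mathcal F_t] = -0.7870

For an AR(p) model X_t = c + sum_i phi_i X_{t-i} + eps_t, the
one-step-ahead conditional mean is
  E[X_{t+1} | X_t, ...] = c + sum_i phi_i X_{t+1-i}.
Substitute known values:
  E[X_{t+1} | ...] = (-0.492) * (1) + (0.295) * (-1)
                   = -0.7870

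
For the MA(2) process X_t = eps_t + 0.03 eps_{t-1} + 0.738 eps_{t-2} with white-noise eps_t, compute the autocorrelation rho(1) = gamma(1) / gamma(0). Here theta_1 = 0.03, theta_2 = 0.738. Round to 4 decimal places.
\rho(1) = 0.0337

For an MA(q) process with theta_0 = 1, the autocovariance is
  gamma(k) = sigma^2 * sum_{i=0..q-k} theta_i * theta_{i+k},
and rho(k) = gamma(k) / gamma(0). Sigma^2 cancels.
  numerator   = (1)*(0.03) + (0.03)*(0.738) = 0.05214.
  denominator = (1)^2 + (0.03)^2 + (0.738)^2 = 1.545544.
  rho(1) = 0.05214 / 1.545544 = 0.0337.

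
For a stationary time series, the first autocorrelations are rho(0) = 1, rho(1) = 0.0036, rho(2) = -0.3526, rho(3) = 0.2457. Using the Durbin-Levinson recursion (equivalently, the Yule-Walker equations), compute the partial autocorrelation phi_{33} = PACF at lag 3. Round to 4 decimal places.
\phi_{33} = 0.2840

The PACF at lag k is phi_{kk}, the last component of the solution
to the Yule-Walker system G_k phi = r_k where
  (G_k)_{ij} = rho(|i - j|), (r_k)_i = rho(i), i,j = 1..k.
Equivalently, Durbin-Levinson gives phi_{kk} iteratively:
  phi_{11} = rho(1)
  phi_{kk} = [rho(k) - sum_{j=1..k-1} phi_{k-1,j} rho(k-j)]
            / [1 - sum_{j=1..k-1} phi_{k-1,j} rho(j)],
  phi_{k,j} = phi_{k-1,j} - phi_{kk} phi_{k-1,k-j},  j = 1..k-1.
Step k = 1:
  phi_11 = rho(1) = 0.0036.
Step k = 2:
  phi_22 = [rho(2) - phi_11 rho(1)] / [1 - phi_11 rho(1)] = [-0.3526 - (0.0036)(0.0036)] / [1 - (0.0036)(0.0036)]
         = -0.35261296 / 0.99998704 = -0.352618.
  Update: phi_21 = phi_11 - phi_22 phi_11 = 0.0036 - (-0.352618)(0.0036) = 0.004869.
Step k = 3:
  phi_33 = [rho(3) - phi_21 rho(2) - phi_22 rho(1)] / [1 - phi_21 rho(1) - phi_22 rho(2)]
    numerator   = 0.2457 - (0.004869)(-0.3526) - (-0.352618)(0.0036) = 0.24868638
    denominator = 1 - (0.004869)(0.0036) - (-0.352618)(-0.3526) = 0.87564953
  phi_33 = 0.24868638 / 0.87564953 = 0.284.
Therefore phi_{33} = 0.2840.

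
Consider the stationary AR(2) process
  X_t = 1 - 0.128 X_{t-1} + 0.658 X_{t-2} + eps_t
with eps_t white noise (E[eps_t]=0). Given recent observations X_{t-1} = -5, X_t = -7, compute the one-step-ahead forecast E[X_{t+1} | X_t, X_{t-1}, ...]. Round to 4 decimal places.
E[X_{t+1} \mid \mathcal F_t] = -1.3940

For an AR(p) model X_t = c + sum_i phi_i X_{t-i} + eps_t, the
one-step-ahead conditional mean is
  E[X_{t+1} | X_t, ...] = c + sum_i phi_i X_{t+1-i}.
Substitute known values:
  E[X_{t+1} | ...] = 1 + (-0.128) * (-7) + (0.658) * (-5)
                   = -1.3940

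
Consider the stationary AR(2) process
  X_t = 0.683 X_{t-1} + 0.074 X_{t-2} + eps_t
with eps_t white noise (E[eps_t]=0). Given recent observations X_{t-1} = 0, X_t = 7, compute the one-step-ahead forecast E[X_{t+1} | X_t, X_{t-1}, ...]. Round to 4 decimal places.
E[X_{t+1} \mid \mathcal F_t] = 4.7810

For an AR(p) model X_t = c + sum_i phi_i X_{t-i} + eps_t, the
one-step-ahead conditional mean is
  E[X_{t+1} | X_t, ...] = c + sum_i phi_i X_{t+1-i}.
Substitute known values:
  E[X_{t+1} | ...] = (0.683) * (7) + (0.074) * (0)
                   = 4.7810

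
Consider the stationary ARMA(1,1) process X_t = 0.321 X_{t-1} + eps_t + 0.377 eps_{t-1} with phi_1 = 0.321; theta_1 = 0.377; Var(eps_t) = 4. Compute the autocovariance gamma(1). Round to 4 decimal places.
\gamma(1) = 3.4894

Multiply the model equation by X_{t-k} and take expectations. With theta_0 = psi_0 = 1 and psi_j the MA(infinity) weights, this gives
  gamma(k) - sum_i phi_i gamma(k-i) = c_k,
  c_k = sigma^2 * sum_{j=k..q} theta_j psi_{j-k}   (c_k = 0 for k > q),
using gamma(-m) = gamma(m).
psi-weights needed (psi_j = theta_j + sum_i phi_i psi_{j-i}):
  psi_1 = theta_1 + phi_1 = 0.377 + (0.321) = 0.698
Right-hand sides:
  c_0 = sigma^2 (1 + theta_1 psi_1) = 4 * (1 + (0.377)(0.698)) = 4 * 1.263146 = 5.052584
  c_1 = sigma^2 theta_1 = 4 * (0.377) = 1.508
  c_2 = 0
Equations for k = 0 and k = 1 (AR order 1):
  gamma(0) = phi_1 gamma(1) + c_0
  gamma(1) = phi_1 gamma(0) + c_1
Substituting the second into the first: gamma(0) (1 - phi_1^2) = c_0 + phi_1 c_1, so
  gamma(0) = (c_0 + phi_1 c_1) / (1 - phi_1^2) = (5.052584 + (0.321)(1.508)) / (1 - (0.321)^2) = 5.536652 / 0.896959 = 6.172692.
  gamma(1) = phi_1 gamma(0) + c_1 = (0.321)(6.172692) + (1.508) = 3.489434.
Therefore gamma(1) = 3.4894 (to 4 decimal places).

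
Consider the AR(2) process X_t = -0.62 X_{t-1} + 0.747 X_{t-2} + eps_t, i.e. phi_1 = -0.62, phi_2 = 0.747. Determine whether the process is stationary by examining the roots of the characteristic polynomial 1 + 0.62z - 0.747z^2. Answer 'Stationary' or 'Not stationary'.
\text{Not stationary}

The AR(p) characteristic polynomial is P(z) = 1 + 0.62z - 0.747z^2.
Stationarity requires all roots to lie outside the unit circle, i.e. |z| > 1 for every root.
Set 1 + (0.62) z + (-0.747) z^2 = 0, i.e. a z^2 + b z + c = 0 with a = -0.747, b = 0.62, c = 1.
Discriminant D = b^2 - 4ac = (0.62)^2 - 4*(-0.747)*1 = 0.3844 - (-2.988) = 3.3724.
D >= 0, so the roots are real: z = (-b +/- sqrt(D)) / (2a) = (-0.62 +/- 1.83641) / (-1.494).
  z_1 = (-0.62 + 1.83641) / (-1.494) = -0.8142,   |z_1| = 0.8142.
  z_2 = (-0.62 - 1.83641) / (-1.494) = 1.6442,   |z_2| = 1.6442.
Moduli of all roots: 0.8142, 1.6442.
All moduli strictly greater than 1? No.
Verdict: Not stationary.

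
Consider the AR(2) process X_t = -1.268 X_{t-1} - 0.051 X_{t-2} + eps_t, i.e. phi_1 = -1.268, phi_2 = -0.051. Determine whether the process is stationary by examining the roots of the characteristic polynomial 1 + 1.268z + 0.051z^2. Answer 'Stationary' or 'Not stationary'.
\text{Not stationary}

The AR(p) characteristic polynomial is P(z) = 1 + 1.268z + 0.051z^2.
Stationarity requires all roots to lie outside the unit circle, i.e. |z| > 1 for every root.
Set 1 + (1.268) z + (0.051) z^2 = 0, i.e. a z^2 + b z + c = 0 with a = 0.051, b = 1.268, c = 1.
Discriminant D = b^2 - 4ac = (1.268)^2 - 4*(0.051)*1 = 1.607824 - (0.204) = 1.403824.
D >= 0, so the roots are real: z = (-b +/- sqrt(D)) / (2a) = (-1.268 +/- 1.184831) / (0.102).
  z_1 = (-1.268 + 1.184831) / (0.102) = -0.8154,   |z_1| = 0.8154.
  z_2 = (-1.268 - 1.184831) / (0.102) = -24.0474,   |z_2| = 24.0474.
Moduli of all roots: 0.8154, 24.0474.
All moduli strictly greater than 1? No.
Verdict: Not stationary.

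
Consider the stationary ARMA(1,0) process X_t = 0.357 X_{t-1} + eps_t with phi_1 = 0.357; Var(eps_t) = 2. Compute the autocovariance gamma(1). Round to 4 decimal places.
\gamma(1) = 0.8183

Multiply the model equation by X_{t-k} and take expectations. With theta_0 = psi_0 = 1 and psi_j the MA(infinity) weights, this gives
  gamma(k) - sum_i phi_i gamma(k-i) = c_k,
  c_k = sigma^2 * sum_{j=k..q} theta_j psi_{j-k}   (c_k = 0 for k > q),
using gamma(-m) = gamma(m).
Pure AR (q = 0): c_0 = sigma^2 = 2, c_k = 0 for k >= 1.
Equations for k = 0 and k = 1 (AR order 1):
  gamma(0) = phi_1 gamma(1) + c_0
  gamma(1) = phi_1 gamma(0) + c_1
Substituting the second into the first: gamma(0) (1 - phi_1^2) = c_0 + phi_1 c_1, so
  gamma(0) = c_0 / (1 - phi_1^2) = 2 / (1 - (0.357)^2) = 2 / 0.872551 = 2.29213.
  gamma(1) = phi_1 gamma(0) = (0.357)(2.29213) = 0.81829.
Therefore gamma(1) = 0.8183 (to 4 decimal places).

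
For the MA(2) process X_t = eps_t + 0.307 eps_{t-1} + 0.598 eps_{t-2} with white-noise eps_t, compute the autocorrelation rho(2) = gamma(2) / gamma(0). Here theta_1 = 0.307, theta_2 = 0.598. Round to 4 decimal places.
\rho(2) = 0.4119

For an MA(q) process with theta_0 = 1, the autocovariance is
  gamma(k) = sigma^2 * sum_{i=0..q-k} theta_i * theta_{i+k},
and rho(k) = gamma(k) / gamma(0). Sigma^2 cancels.
  numerator   = (1)*(0.598) = 0.598.
  denominator = (1)^2 + (0.307)^2 + (0.598)^2 = 1.451853.
  rho(2) = 0.598 / 1.451853 = 0.4119.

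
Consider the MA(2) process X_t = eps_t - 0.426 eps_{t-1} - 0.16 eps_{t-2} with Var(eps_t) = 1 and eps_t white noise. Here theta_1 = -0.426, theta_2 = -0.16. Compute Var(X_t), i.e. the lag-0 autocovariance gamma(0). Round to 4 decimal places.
\gamma(0) = 1.2071

For an MA(q) process X_t = eps_t + sum_i theta_i eps_{t-i} with
Var(eps_t) = sigma^2, the variance is
  gamma(0) = sigma^2 * (1 + sum_i theta_i^2).
  sum_i theta_i^2 = (-0.426)^2 + (-0.16)^2 = 0.181476 + 0.0256 = 0.207076.
  gamma(0) = 1 * (1 + 0.207076) = 1 * 1.207076 = 1.207076, which rounds to 1.2071.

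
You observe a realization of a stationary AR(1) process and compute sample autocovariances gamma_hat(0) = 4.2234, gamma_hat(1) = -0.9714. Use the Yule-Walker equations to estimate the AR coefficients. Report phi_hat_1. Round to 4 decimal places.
\hat\phi_{1} = -0.2300

The Yule-Walker equations for an AR(p) process read, in matrix form,
  Gamma_p phi = r_p,   with   (Gamma_p)_{ij} = gamma(|i - j|),
                       (r_p)_i = gamma(i),   i,j = 1..p.
Substitute the sample gammas (Toeplitz matrix and right-hand side of size 1):
  Gamma_p = [[4.2234]]
  r_p     = [-0.9714]
With p = 1 this is the single equation gamma(0) phi_1 = gamma(1):
  phi_hat_1 = gamma(1) / gamma(0) = -0.9714 / 4.2234 = -0.2300.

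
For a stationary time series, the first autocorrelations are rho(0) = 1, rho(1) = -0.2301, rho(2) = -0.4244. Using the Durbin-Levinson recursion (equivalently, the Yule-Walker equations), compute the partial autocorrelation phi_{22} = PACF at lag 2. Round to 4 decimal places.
\phi_{22} = -0.5040

The PACF at lag k is phi_{kk}, the last component of the solution
to the Yule-Walker system G_k phi = r_k where
  (G_k)_{ij} = rho(|i - j|), (r_k)_i = rho(i), i,j = 1..k.
Equivalently, Durbin-Levinson gives phi_{kk} iteratively:
  phi_{11} = rho(1)
  phi_{kk} = [rho(k) - sum_{j=1..k-1} phi_{k-1,j} rho(k-j)]
            / [1 - sum_{j=1..k-1} phi_{k-1,j} rho(j)],
  phi_{k,j} = phi_{k-1,j} - phi_{kk} phi_{k-1,k-j},  j = 1..k-1.
Step k = 1:
  phi_11 = rho(1) = -0.2301.
Step k = 2:
  phi_22 = [rho(2) - phi_11 rho(1)] / [1 - phi_11 rho(1)] = [-0.4244 - (-0.2301)(-0.2301)] / [1 - (-0.2301)(-0.2301)]
         = -0.47734601 / 0.94705399 = -0.504.
Therefore phi_{22} = -0.5040.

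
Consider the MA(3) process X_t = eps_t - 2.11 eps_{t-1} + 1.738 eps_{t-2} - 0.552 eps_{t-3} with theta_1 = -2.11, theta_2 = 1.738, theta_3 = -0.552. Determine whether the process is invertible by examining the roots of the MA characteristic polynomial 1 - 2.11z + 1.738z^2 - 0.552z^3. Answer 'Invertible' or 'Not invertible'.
\text{Invertible}

The MA(q) characteristic polynomial is P(z) = 1 - 2.11z + 1.738z^2 - 0.552z^3.
Invertibility requires all roots to lie outside the unit circle, i.e. |z| > 1 for every root.
Degree 3: look for a simple real root z0 first, then factor out (1 - z/z0) and solve the remaining quadratic.
Testing z0 = 1.25: P(1.25) = 1 + (-2.11)(1.25) + (1.738)(1.25)^2 + (-0.552)(1.25)^3
  = 1 + (-2.6375) + (2.715625) + (-1.078125) = 0.  So z_0 = 1.25 is a root, |z_0| = 1.25.
Divide out the factor (1 - 0.8 z) = (1 - z/z0) (since 1/z0 = 0.8):
  P(z) = (1 - 0.8 z)(1 + (-1.31) z + (0.69) z^2)
  [check: z-coef -1.31 - (0.8) = -2.11; z^2-coef 0.69 - (0.8)(-1.31) = 1.738; z^3-coef -(0.8)(0.69) = -0.552.]
Remaining roots from the quadratic factor 1 + (-1.31) z + (0.69) z^2:
  Set 1 + (-1.31) z + (0.69) z^2 = 0, i.e. a z^2 + b z + c = 0 with a = 0.69, b = -1.31, c = 1.
  Discriminant D = b^2 - 4ac = (-1.31)^2 - 4*(0.69)*1 = 1.7161 - (2.76) = -1.0439.
  D < 0, so the roots are the complex-conjugate pair z = (-b +/- i sqrt(-D)) / (2a) = 0.9493 +/- 0.7404i.
  For a conjugate pair |z|^2 = z * conj(z) = (product of roots) = c/a = 1/(0.69) = 1.449275, so |z| = sqrt(1.449275) = 1.2039 for both roots.
Moduli of all roots: 1.2500, 1.2039, 1.2039.
All moduli strictly greater than 1? Yes.
Verdict: Invertible.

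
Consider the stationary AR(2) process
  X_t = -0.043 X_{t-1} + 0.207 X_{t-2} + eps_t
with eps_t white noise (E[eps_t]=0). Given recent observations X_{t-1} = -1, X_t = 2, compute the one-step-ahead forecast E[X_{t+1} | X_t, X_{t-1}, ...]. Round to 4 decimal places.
E[X_{t+1} \mid \mathcal F_t] = -0.2930

For an AR(p) model X_t = c + sum_i phi_i X_{t-i} + eps_t, the
one-step-ahead conditional mean is
  E[X_{t+1} | X_t, ...] = c + sum_i phi_i X_{t+1-i}.
Substitute known values:
  E[X_{t+1} | ...] = (-0.043) * (2) + (0.207) * (-1)
                   = -0.2930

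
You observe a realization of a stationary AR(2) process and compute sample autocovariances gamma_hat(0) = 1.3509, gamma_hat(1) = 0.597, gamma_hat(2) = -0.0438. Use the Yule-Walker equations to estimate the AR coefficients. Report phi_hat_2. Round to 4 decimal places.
\hat\phi_{2} = -0.2830

The Yule-Walker equations for an AR(p) process read, in matrix form,
  Gamma_p phi = r_p,   with   (Gamma_p)_{ij} = gamma(|i - j|),
                       (r_p)_i = gamma(i),   i,j = 1..p.
Substitute the sample gammas (Toeplitz matrix and right-hand side of size 2):
  Gamma_p = [[1.3509, 0.597], [0.597, 1.3509]]
  r_p     = [0.597, -0.0438]
Written out:
  1.3509 phi_1 + 0.597 phi_2 = 0.597
  0.597 phi_1 + 1.3509 phi_2 = -0.0438
Solve by Cramer's rule:
  det = gamma(0)^2 - gamma(1)^2 = (1.3509)^2 - (0.597)^2 = 1.82493081 - 0.356409 = 1.46852181
  phi_hat_1 = [gamma(1) gamma(0) - gamma(1) gamma(2)] / det = [(0.597)(1.3509) - (0.597)(-0.0438)] / 1.46852181 = 0.8326359 / 1.46852181 = 0.567
  phi_hat_2 = [gamma(0) gamma(2) - gamma(1)^2] / det = [(1.3509)(-0.0438) - (0.597)^2] / 1.46852181 = -0.41557842 / 1.46852181 = -0.283
So phi_hat = [0.5670, -0.2830].
Therefore phi_hat_2 = -0.2830.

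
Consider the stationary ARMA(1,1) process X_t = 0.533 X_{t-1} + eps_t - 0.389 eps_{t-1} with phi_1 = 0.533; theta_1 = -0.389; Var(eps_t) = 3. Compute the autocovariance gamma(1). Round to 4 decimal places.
\gamma(1) = 0.4783

Multiply the model equation by X_{t-k} and take expectations. With theta_0 = psi_0 = 1 and psi_j the MA(infinity) weights, this gives
  gamma(k) - sum_i phi_i gamma(k-i) = c_k,
  c_k = sigma^2 * sum_{j=k..q} theta_j psi_{j-k}   (c_k = 0 for k > q),
using gamma(-m) = gamma(m).
psi-weights needed (psi_j = theta_j + sum_i phi_i psi_{j-i}):
  psi_1 = theta_1 + phi_1 = -0.389 + (0.533) = 0.144
Right-hand sides:
  c_0 = sigma^2 (1 + theta_1 psi_1) = 3 * (1 + (-0.389)(0.144)) = 3 * 0.943984 = 2.831952
  c_1 = sigma^2 theta_1 = 3 * (-0.389) = -1.167
  c_2 = 0
Equations for k = 0 and k = 1 (AR order 1):
  gamma(0) = phi_1 gamma(1) + c_0
  gamma(1) = phi_1 gamma(0) + c_1
Substituting the second into the first: gamma(0) (1 - phi_1^2) = c_0 + phi_1 c_1, so
  gamma(0) = (c_0 + phi_1 c_1) / (1 - phi_1^2) = (2.831952 + (0.533)(-1.167)) / (1 - (0.533)^2) = 2.209941 / 0.715911 = 3.086893.
  gamma(1) = phi_1 gamma(0) + c_1 = (0.533)(3.086893) + (-1.167) = 0.478314.
Therefore gamma(1) = 0.4783 (to 4 decimal places).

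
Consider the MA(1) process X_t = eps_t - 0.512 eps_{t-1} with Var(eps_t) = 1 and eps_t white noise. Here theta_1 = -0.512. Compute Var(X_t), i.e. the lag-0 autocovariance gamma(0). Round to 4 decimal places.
\gamma(0) = 1.2621

For an MA(q) process X_t = eps_t + sum_i theta_i eps_{t-i} with
Var(eps_t) = sigma^2, the variance is
  gamma(0) = sigma^2 * (1 + sum_i theta_i^2).
  sum_i theta_i^2 = (-0.512)^2 = 0.262144.
  gamma(0) = 1 * (1 + 0.262144) = 1 * 1.262144 = 1.262144, which rounds to 1.2621.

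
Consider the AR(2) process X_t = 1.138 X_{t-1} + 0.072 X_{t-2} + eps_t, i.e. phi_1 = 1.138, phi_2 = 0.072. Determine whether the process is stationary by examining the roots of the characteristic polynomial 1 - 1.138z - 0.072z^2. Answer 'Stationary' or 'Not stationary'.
\text{Not stationary}

The AR(p) characteristic polynomial is P(z) = 1 - 1.138z - 0.072z^2.
Stationarity requires all roots to lie outside the unit circle, i.e. |z| > 1 for every root.
Set 1 + (-1.138) z + (-0.072) z^2 = 0, i.e. a z^2 + b z + c = 0 with a = -0.072, b = -1.138, c = 1.
Discriminant D = b^2 - 4ac = (-1.138)^2 - 4*(-0.072)*1 = 1.295044 - (-0.288) = 1.583044.
D >= 0, so the roots are real: z = (-b +/- sqrt(D)) / (2a) = (1.138 +/- 1.258191) / (-0.144).
  z_1 = (1.138 + 1.258191) / (-0.144) = -16.6402,   |z_1| = 16.6402.
  z_2 = (1.138 - 1.258191) / (-0.144) = 0.8347,   |z_2| = 0.8347.
Moduli of all roots: 16.6402, 0.8347.
All moduli strictly greater than 1? No.
Verdict: Not stationary.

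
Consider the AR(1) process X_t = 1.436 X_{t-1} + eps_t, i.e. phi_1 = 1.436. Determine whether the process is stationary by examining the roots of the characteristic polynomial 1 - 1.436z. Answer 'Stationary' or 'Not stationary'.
\text{Not stationary}

The AR(p) characteristic polynomial is P(z) = 1 - 1.436z.
Stationarity requires all roots to lie outside the unit circle, i.e. |z| > 1 for every root.
This is linear in z: 1 + (-1.436) z = 0  =>  z = -1/(-1.436) = 0.696379,  |z| = 0.696379.
Moduli of all roots: 0.6964.
All moduli strictly greater than 1? No.
Verdict: Not stationary.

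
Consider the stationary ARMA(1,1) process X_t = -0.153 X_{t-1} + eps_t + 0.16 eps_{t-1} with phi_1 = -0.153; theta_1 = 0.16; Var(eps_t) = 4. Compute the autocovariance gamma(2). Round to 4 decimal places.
\gamma(2) = -0.0043

Multiply the model equation by X_{t-k} and take expectations. With theta_0 = psi_0 = 1 and psi_j the MA(infinity) weights, this gives
  gamma(k) - sum_i phi_i gamma(k-i) = c_k,
  c_k = sigma^2 * sum_{j=k..q} theta_j psi_{j-k}   (c_k = 0 for k > q),
using gamma(-m) = gamma(m).
psi-weights needed (psi_j = theta_j + sum_i phi_i psi_{j-i}):
  psi_1 = theta_1 + phi_1 = 0.16 + (-0.153) = 0.007
Right-hand sides:
  c_0 = sigma^2 (1 + theta_1 psi_1) = 4 * (1 + (0.16)(0.007)) = 4 * 1.00112 = 4.00448
  c_1 = sigma^2 theta_1 = 4 * (0.16) = 0.64
  c_2 = 0
Equations for k = 0 and k = 1 (AR order 1):
  gamma(0) = phi_1 gamma(1) + c_0
  gamma(1) = phi_1 gamma(0) + c_1
Substituting the second into the first: gamma(0) (1 - phi_1^2) = c_0 + phi_1 c_1, so
  gamma(0) = (c_0 + phi_1 c_1) / (1 - phi_1^2) = (4.00448 + (-0.153)(0.64)) / (1 - (-0.153)^2) = 3.90656 / 0.976591 = 4.000201.
  gamma(1) = phi_1 gamma(0) + c_1 = (-0.153)(4.000201) + (0.64) = 0.027969.
For k = 2 (> q): gamma(2) = phi_1 gamma(1) = (-0.153)(0.027969) = -0.004279.
Therefore gamma(2) = -0.0043 (to 4 decimal places).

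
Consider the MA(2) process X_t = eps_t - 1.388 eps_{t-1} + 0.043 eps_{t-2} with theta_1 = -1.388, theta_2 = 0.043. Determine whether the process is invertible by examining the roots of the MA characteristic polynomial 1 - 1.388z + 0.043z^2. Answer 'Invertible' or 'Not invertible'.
\text{Not invertible}

The MA(q) characteristic polynomial is P(z) = 1 - 1.388z + 0.043z^2.
Invertibility requires all roots to lie outside the unit circle, i.e. |z| > 1 for every root.
Set 1 + (-1.388) z + (0.043) z^2 = 0, i.e. a z^2 + b z + c = 0 with a = 0.043, b = -1.388, c = 1.
Discriminant D = b^2 - 4ac = (-1.388)^2 - 4*(0.043)*1 = 1.926544 - (0.172) = 1.754544.
D >= 0, so the roots are real: z = (-b +/- sqrt(D)) / (2a) = (1.388 +/- 1.324592) / (0.086).
  z_1 = (1.388 + 1.324592) / (0.086) = 31.5418,   |z_1| = 31.5418.
  z_2 = (1.388 - 1.324592) / (0.086) = 0.7373,   |z_2| = 0.7373.
Moduli of all roots: 31.5418, 0.7373.
All moduli strictly greater than 1? No.
Verdict: Not invertible.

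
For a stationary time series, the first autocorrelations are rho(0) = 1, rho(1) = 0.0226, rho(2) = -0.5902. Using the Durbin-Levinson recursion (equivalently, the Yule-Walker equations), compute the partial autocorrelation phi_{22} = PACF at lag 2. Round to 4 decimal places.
\phi_{22} = -0.5910

The PACF at lag k is phi_{kk}, the last component of the solution
to the Yule-Walker system G_k phi = r_k where
  (G_k)_{ij} = rho(|i - j|), (r_k)_i = rho(i), i,j = 1..k.
Equivalently, Durbin-Levinson gives phi_{kk} iteratively:
  phi_{11} = rho(1)
  phi_{kk} = [rho(k) - sum_{j=1..k-1} phi_{k-1,j} rho(k-j)]
            / [1 - sum_{j=1..k-1} phi_{k-1,j} rho(j)],
  phi_{k,j} = phi_{k-1,j} - phi_{kk} phi_{k-1,k-j},  j = 1..k-1.
Step k = 1:
  phi_11 = rho(1) = 0.0226.
Step k = 2:
  phi_22 = [rho(2) - phi_11 rho(1)] / [1 - phi_11 rho(1)] = [-0.5902 - (0.0226)(0.0226)] / [1 - (0.0226)(0.0226)]
         = -0.59071076 / 0.99948924 = -0.591.
Therefore phi_{22} = -0.5910.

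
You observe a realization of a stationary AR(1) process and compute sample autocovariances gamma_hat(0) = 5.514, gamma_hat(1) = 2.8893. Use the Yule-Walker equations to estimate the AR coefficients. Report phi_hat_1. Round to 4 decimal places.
\hat\phi_{1} = 0.5240

The Yule-Walker equations for an AR(p) process read, in matrix form,
  Gamma_p phi = r_p,   with   (Gamma_p)_{ij} = gamma(|i - j|),
                       (r_p)_i = gamma(i),   i,j = 1..p.
Substitute the sample gammas (Toeplitz matrix and right-hand side of size 1):
  Gamma_p = [[5.514]]
  r_p     = [2.8893]
With p = 1 this is the single equation gamma(0) phi_1 = gamma(1):
  phi_hat_1 = gamma(1) / gamma(0) = 2.8893 / 5.514 = 0.5240.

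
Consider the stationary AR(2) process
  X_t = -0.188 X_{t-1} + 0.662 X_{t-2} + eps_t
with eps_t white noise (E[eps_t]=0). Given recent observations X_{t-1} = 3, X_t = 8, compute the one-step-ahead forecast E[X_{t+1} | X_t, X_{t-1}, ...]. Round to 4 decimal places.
E[X_{t+1} \mid \mathcal F_t] = 0.4820

For an AR(p) model X_t = c + sum_i phi_i X_{t-i} + eps_t, the
one-step-ahead conditional mean is
  E[X_{t+1} | X_t, ...] = c + sum_i phi_i X_{t+1-i}.
Substitute known values:
  E[X_{t+1} | ...] = (-0.188) * (8) + (0.662) * (3)
                   = 0.4820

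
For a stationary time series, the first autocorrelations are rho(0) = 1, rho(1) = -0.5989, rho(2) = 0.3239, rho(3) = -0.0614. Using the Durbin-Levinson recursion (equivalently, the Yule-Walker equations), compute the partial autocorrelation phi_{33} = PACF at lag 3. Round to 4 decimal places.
\phi_{33} = 0.1730

The PACF at lag k is phi_{kk}, the last component of the solution
to the Yule-Walker system G_k phi = r_k where
  (G_k)_{ij} = rho(|i - j|), (r_k)_i = rho(i), i,j = 1..k.
Equivalently, Durbin-Levinson gives phi_{kk} iteratively:
  phi_{11} = rho(1)
  phi_{kk} = [rho(k) - sum_{j=1..k-1} phi_{k-1,j} rho(k-j)]
            / [1 - sum_{j=1..k-1} phi_{k-1,j} rho(j)],
  phi_{k,j} = phi_{k-1,j} - phi_{kk} phi_{k-1,k-j},  j = 1..k-1.
Step k = 1:
  phi_11 = rho(1) = -0.5989.
Step k = 2:
  phi_22 = [rho(2) - phi_11 rho(1)] / [1 - phi_11 rho(1)] = [0.3239 - (-0.5989)(-0.5989)] / [1 - (-0.5989)(-0.5989)]
         = -0.03478121 / 0.64131879 = -0.054234.
  Update: phi_21 = phi_11 - phi_22 phi_11 = -0.5989 - (-0.054234)(-0.5989) = -0.631381.
Step k = 3:
  phi_33 = [rho(3) - phi_21 rho(2) - phi_22 rho(1)] / [1 - phi_21 rho(1) - phi_22 rho(2)]
    numerator   = -0.0614 - (-0.631381)(0.3239) - (-0.054234)(-0.5989) = 0.11062353
    denominator = 1 - (-0.631381)(-0.5989) - (-0.054234)(0.3239) = 0.63943247
  phi_33 = 0.11062353 / 0.63943247 = 0.173.
Therefore phi_{33} = 0.1730.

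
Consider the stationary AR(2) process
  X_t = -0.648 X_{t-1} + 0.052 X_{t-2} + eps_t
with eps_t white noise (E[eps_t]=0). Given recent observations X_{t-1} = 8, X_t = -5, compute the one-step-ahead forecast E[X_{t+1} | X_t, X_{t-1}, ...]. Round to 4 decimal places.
E[X_{t+1} \mid \mathcal F_t] = 3.6560

For an AR(p) model X_t = c + sum_i phi_i X_{t-i} + eps_t, the
one-step-ahead conditional mean is
  E[X_{t+1} | X_t, ...] = c + sum_i phi_i X_{t+1-i}.
Substitute known values:
  E[X_{t+1} | ...] = (-0.648) * (-5) + (0.052) * (8)
                   = 3.6560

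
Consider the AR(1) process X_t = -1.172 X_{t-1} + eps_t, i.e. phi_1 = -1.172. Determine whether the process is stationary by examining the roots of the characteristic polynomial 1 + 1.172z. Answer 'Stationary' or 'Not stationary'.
\text{Not stationary}

The AR(p) characteristic polynomial is P(z) = 1 + 1.172z.
Stationarity requires all roots to lie outside the unit circle, i.e. |z| > 1 for every root.
This is linear in z: 1 + (1.172) z = 0  =>  z = -1/(1.172) = -0.853242,  |z| = 0.853242.
Moduli of all roots: 0.8532.
All moduli strictly greater than 1? No.
Verdict: Not stationary.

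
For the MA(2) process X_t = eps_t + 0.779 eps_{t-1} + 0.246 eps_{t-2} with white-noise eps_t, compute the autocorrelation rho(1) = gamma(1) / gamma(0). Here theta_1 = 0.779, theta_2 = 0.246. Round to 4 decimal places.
\rho(1) = 0.5821

For an MA(q) process with theta_0 = 1, the autocovariance is
  gamma(k) = sigma^2 * sum_{i=0..q-k} theta_i * theta_{i+k},
and rho(k) = gamma(k) / gamma(0). Sigma^2 cancels.
  numerator   = (1)*(0.779) + (0.779)*(0.246) = 0.970634.
  denominator = (1)^2 + (0.779)^2 + (0.246)^2 = 1.667357.
  rho(1) = 0.970634 / 1.667357 = 0.5821.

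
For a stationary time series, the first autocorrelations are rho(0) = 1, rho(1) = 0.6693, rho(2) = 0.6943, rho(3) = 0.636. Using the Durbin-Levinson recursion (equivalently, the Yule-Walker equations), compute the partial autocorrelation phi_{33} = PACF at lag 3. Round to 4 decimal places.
\phi_{33} = 0.1810

The PACF at lag k is phi_{kk}, the last component of the solution
to the Yule-Walker system G_k phi = r_k where
  (G_k)_{ij} = rho(|i - j|), (r_k)_i = rho(i), i,j = 1..k.
Equivalently, Durbin-Levinson gives phi_{kk} iteratively:
  phi_{11} = rho(1)
  phi_{kk} = [rho(k) - sum_{j=1..k-1} phi_{k-1,j} rho(k-j)]
            / [1 - sum_{j=1..k-1} phi_{k-1,j} rho(j)],
  phi_{k,j} = phi_{k-1,j} - phi_{kk} phi_{k-1,k-j},  j = 1..k-1.
Step k = 1:
  phi_11 = rho(1) = 0.6693.
Step k = 2:
  phi_22 = [rho(2) - phi_11 rho(1)] / [1 - phi_11 rho(1)] = [0.6943 - (0.6693)(0.6693)] / [1 - (0.6693)(0.6693)]
         = 0.24633751 / 0.55203751 = 0.446233.
  Update: phi_21 = phi_11 - phi_22 phi_11 = 0.6693 - (0.446233)(0.6693) = 0.370636.
Step k = 3:
  phi_33 = [rho(3) - phi_21 rho(2) - phi_22 rho(1)] / [1 - phi_21 rho(1) - phi_22 rho(2)]
    numerator   = 0.636 - (0.370636)(0.6943) - (0.446233)(0.6693) = 0.08000344
    denominator = 1 - (0.370636)(0.6693) - (0.446233)(0.6943) = 0.44211351
  phi_33 = 0.08000344 / 0.44211351 = 0.181.
Therefore phi_{33} = 0.1810.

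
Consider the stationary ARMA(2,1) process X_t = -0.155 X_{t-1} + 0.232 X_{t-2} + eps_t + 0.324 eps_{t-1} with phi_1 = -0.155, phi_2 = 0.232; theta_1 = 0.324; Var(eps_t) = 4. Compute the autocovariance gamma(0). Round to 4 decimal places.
\gamma(0) = 4.2933

Multiply the model equation by X_{t-k} and take expectations. With theta_0 = psi_0 = 1 and psi_j the MA(infinity) weights, this gives
  gamma(k) - sum_i phi_i gamma(k-i) = c_k,
  c_k = sigma^2 * sum_{j=k..q} theta_j psi_{j-k}   (c_k = 0 for k > q),
using gamma(-m) = gamma(m).
psi-weights needed (psi_j = theta_j + sum_i phi_i psi_{j-i}):
  psi_1 = theta_1 + phi_1 = 0.324 + (-0.155) = 0.169
Right-hand sides:
  c_0 = sigma^2 (1 + theta_1 psi_1) = 4 * (1 + (0.324)(0.169)) = 4 * 1.054756 = 4.219024
  c_1 = sigma^2 theta_1 = 4 * (0.324) = 1.296
  c_2 = 0
Equations for k = 0, 1, 2 (AR order 2, c_2 = 0):
  (E0) gamma(0) = phi_1 gamma(1) + phi_2 gamma(2) + c_0
  (E1) gamma(1) = phi_1 gamma(0) + phi_2 gamma(1) + c_1
  (E2) gamma(2) = phi_1 gamma(1) + phi_2 gamma(0)
From (E1): gamma(1) = A gamma(0) + B with
  A = phi_1 / (1 - phi_2) = -0.155 / 0.768 = -0.201823,   B = c_1 / (1 - phi_2) = 1.296 / 0.768 = 1.6875.
Insert (E2) into (E0): gamma(0) (1 - phi_2^2) = phi_1 (1 + phi_2) gamma(1) + c_0.
  phi_1 (1 + phi_2) = (-0.155)(1.232) = -0.19096,   1 - phi_2^2 = 0.946176.
Replace gamma(1) by A gamma(0) + B and collect gamma(0):
  gamma(0) [0.946176 - (-0.19096)(-0.201823)] = (-0.19096)(1.6875) + 4.219024
  gamma(0) * 0.907636 = 3.896779
  gamma(0) = 3.896779 / 0.907636 = 4.293328.
Therefore gamma(0) = 4.2933 (to 4 decimal places).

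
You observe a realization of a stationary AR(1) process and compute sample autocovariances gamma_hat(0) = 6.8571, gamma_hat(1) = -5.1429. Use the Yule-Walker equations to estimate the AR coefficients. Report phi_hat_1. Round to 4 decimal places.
\hat\phi_{1} = -0.7500

The Yule-Walker equations for an AR(p) process read, in matrix form,
  Gamma_p phi = r_p,   with   (Gamma_p)_{ij} = gamma(|i - j|),
                       (r_p)_i = gamma(i),   i,j = 1..p.
Substitute the sample gammas (Toeplitz matrix and right-hand side of size 1):
  Gamma_p = [[6.8571]]
  r_p     = [-5.1429]
With p = 1 this is the single equation gamma(0) phi_1 = gamma(1):
  phi_hat_1 = gamma(1) / gamma(0) = -5.1429 / 6.8571 = -0.7500.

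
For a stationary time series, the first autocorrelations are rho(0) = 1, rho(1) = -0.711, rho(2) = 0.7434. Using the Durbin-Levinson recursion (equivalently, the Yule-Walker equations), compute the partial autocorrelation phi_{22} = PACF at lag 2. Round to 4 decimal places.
\phi_{22} = 0.4811

The PACF at lag k is phi_{kk}, the last component of the solution
to the Yule-Walker system G_k phi = r_k where
  (G_k)_{ij} = rho(|i - j|), (r_k)_i = rho(i), i,j = 1..k.
Equivalently, Durbin-Levinson gives phi_{kk} iteratively:
  phi_{11} = rho(1)
  phi_{kk} = [rho(k) - sum_{j=1..k-1} phi_{k-1,j} rho(k-j)]
            / [1 - sum_{j=1..k-1} phi_{k-1,j} rho(j)],
  phi_{k,j} = phi_{k-1,j} - phi_{kk} phi_{k-1,k-j},  j = 1..k-1.
Step k = 1:
  phi_11 = rho(1) = -0.711.
Step k = 2:
  phi_22 = [rho(2) - phi_11 rho(1)] / [1 - phi_11 rho(1)] = [0.7434 - (-0.711)(-0.711)] / [1 - (-0.711)(-0.711)]
         = 0.237879 / 0.494479 = 0.4811.
Therefore phi_{22} = 0.4811.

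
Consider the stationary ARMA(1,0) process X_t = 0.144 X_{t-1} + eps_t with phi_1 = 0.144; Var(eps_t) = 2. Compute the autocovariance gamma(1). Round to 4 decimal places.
\gamma(1) = 0.2941

Multiply the model equation by X_{t-k} and take expectations. With theta_0 = psi_0 = 1 and psi_j the MA(infinity) weights, this gives
  gamma(k) - sum_i phi_i gamma(k-i) = c_k,
  c_k = sigma^2 * sum_{j=k..q} theta_j psi_{j-k}   (c_k = 0 for k > q),
using gamma(-m) = gamma(m).
Pure AR (q = 0): c_0 = sigma^2 = 2, c_k = 0 for k >= 1.
Equations for k = 0 and k = 1 (AR order 1):
  gamma(0) = phi_1 gamma(1) + c_0
  gamma(1) = phi_1 gamma(0) + c_1
Substituting the second into the first: gamma(0) (1 - phi_1^2) = c_0 + phi_1 c_1, so
  gamma(0) = c_0 / (1 - phi_1^2) = 2 / (1 - (0.144)^2) = 2 / 0.979264 = 2.04235.
  gamma(1) = phi_1 gamma(0) = (0.144)(2.04235) = 0.294098.
Therefore gamma(1) = 0.2941 (to 4 decimal places).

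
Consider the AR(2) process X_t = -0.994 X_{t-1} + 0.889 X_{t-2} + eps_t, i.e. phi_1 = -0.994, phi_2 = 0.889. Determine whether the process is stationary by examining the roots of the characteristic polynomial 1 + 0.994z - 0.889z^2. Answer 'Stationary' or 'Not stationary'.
\text{Not stationary}

The AR(p) characteristic polynomial is P(z) = 1 + 0.994z - 0.889z^2.
Stationarity requires all roots to lie outside the unit circle, i.e. |z| > 1 for every root.
Set 1 + (0.994) z + (-0.889) z^2 = 0, i.e. a z^2 + b z + c = 0 with a = -0.889, b = 0.994, c = 1.
Discriminant D = b^2 - 4ac = (0.994)^2 - 4*(-0.889)*1 = 0.988036 - (-3.556) = 4.544036.
D >= 0, so the roots are real: z = (-b +/- sqrt(D)) / (2a) = (-0.994 +/- 2.131674) / (-1.778).
  z_1 = (-0.994 + 2.131674) / (-1.778) = -0.6399,   |z_1| = 0.6399.
  z_2 = (-0.994 - 2.131674) / (-1.778) = 1.758,   |z_2| = 1.758.
Moduli of all roots: 0.6399, 1.7580.
All moduli strictly greater than 1? No.
Verdict: Not stationary.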